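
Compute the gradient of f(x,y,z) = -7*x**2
(-14*x, 0, 0)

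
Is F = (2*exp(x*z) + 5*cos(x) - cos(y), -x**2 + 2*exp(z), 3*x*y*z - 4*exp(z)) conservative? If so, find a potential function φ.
No, ∇×F = (3*x*z - 2*exp(z), 2*x*exp(x*z) - 3*y*z, -2*x - sin(y)) ≠ 0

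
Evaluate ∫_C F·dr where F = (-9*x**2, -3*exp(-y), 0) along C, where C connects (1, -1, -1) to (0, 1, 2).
3 - 6*sinh(1)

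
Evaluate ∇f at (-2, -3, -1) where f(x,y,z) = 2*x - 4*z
(2, 0, -4)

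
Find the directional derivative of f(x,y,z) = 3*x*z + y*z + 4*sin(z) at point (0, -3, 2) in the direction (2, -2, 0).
2*sqrt(2)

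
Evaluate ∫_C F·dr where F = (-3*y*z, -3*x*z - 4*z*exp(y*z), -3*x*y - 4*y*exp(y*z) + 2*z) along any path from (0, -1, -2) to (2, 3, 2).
-4*exp(6) - 36 + 4*exp(2)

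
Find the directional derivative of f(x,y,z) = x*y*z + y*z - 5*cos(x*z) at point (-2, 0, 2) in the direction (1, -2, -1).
2*sqrt(6)*(1 - 5*sin(4))/3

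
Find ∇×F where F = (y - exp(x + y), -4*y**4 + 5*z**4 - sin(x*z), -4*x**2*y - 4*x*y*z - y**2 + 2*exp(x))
(-4*x**2 - 4*x*z + x*cos(x*z) - 2*y - 20*z**3, 8*x*y + 4*y*z - 2*exp(x), -z*cos(x*z) + exp(x + y) - 1)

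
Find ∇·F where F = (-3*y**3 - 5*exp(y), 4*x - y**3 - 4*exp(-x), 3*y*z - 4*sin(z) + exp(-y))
-3*y**2 + 3*y - 4*cos(z)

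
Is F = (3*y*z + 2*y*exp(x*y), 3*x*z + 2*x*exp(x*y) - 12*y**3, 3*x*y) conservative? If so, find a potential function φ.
Yes, F is conservative. φ = 3*x*y*z - 3*y**4 + 2*exp(x*y)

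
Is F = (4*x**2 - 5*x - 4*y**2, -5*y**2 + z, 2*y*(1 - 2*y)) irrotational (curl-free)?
No, ∇×F = (1 - 8*y, 0, 8*y)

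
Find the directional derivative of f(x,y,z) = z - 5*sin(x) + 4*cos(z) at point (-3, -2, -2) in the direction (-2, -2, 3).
sqrt(17)*(10*cos(3) + 3 + 12*sin(2))/17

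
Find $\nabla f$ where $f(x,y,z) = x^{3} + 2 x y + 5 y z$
(3*x**2 + 2*y, 2*x + 5*z, 5*y)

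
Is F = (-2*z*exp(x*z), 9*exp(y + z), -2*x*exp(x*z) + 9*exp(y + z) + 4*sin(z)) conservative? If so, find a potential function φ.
Yes, F is conservative. φ = -2*exp(x*z) + 9*exp(y + z) - 4*cos(z)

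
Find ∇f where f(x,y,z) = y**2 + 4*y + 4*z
(0, 2*y + 4, 4)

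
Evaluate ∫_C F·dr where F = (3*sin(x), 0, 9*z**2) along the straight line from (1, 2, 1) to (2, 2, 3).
-3*cos(2) + 3*cos(1) + 78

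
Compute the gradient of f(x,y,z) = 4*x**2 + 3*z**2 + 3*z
(8*x, 0, 6*z + 3)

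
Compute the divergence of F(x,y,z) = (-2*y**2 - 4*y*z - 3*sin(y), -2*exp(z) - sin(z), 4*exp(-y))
0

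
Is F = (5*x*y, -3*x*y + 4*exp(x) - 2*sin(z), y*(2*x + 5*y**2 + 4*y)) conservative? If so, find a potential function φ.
No, ∇×F = (2*x + 15*y**2 + 8*y + 2*cos(z), -2*y, -5*x - 3*y + 4*exp(x)) ≠ 0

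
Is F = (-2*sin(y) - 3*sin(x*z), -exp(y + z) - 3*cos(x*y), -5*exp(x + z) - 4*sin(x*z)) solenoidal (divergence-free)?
No, ∇·F = 3*x*sin(x*y) - 4*x*cos(x*z) - 3*z*cos(x*z) - 5*exp(x + z) - exp(y + z)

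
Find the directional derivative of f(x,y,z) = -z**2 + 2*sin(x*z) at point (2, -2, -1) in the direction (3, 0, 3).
sqrt(2)*(cos(2) + 1)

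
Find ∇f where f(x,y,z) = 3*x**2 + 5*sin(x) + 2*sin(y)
(6*x + 5*cos(x), 2*cos(y), 0)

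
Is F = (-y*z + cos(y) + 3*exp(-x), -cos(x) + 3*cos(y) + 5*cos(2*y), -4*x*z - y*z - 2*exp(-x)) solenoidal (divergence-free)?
No, ∇·F = -4*x - y - 3*sin(y) - 10*sin(2*y) - 3*exp(-x)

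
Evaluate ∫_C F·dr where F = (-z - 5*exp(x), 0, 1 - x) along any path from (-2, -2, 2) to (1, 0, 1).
-5*E - 6 + 5*exp(-2)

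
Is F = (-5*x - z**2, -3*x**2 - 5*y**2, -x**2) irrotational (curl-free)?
No, ∇×F = (0, 2*x - 2*z, -6*x)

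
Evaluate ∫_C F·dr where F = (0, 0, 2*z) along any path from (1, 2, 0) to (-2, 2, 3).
9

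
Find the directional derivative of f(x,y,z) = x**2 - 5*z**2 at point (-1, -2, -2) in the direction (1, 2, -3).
-31*sqrt(14)/7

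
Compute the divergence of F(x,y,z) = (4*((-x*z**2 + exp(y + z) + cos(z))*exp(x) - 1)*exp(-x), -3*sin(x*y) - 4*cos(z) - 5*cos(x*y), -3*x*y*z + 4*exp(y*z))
-3*x*y + 5*x*sin(x*y) - 3*x*cos(x*y) + 4*y*exp(y*z) - 4*z**2 + 4*exp(-x)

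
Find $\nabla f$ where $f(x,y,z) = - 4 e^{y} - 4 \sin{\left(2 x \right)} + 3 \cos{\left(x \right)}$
(-3*sin(x) - 8*cos(2*x), -4*exp(y), 0)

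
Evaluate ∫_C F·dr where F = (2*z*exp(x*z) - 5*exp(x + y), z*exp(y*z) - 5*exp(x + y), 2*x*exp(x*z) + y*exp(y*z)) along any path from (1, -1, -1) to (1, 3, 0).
-5*exp(4) - E - 2*exp(-1) + 8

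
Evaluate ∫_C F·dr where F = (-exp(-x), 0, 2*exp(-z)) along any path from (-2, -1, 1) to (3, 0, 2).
(-exp(5) - 2*E + 1 + 2*exp(2))*exp(-3)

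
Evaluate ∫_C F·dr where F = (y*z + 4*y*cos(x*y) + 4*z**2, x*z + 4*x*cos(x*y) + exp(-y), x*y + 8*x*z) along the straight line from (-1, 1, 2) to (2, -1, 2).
-4*sin(2) - E + exp(-1) + 4*sin(1) + 46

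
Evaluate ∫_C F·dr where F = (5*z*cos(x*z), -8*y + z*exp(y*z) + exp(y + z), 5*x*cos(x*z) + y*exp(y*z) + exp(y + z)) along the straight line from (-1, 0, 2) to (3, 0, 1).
-exp(2) + 5*sin(3) + E + 5*sin(2)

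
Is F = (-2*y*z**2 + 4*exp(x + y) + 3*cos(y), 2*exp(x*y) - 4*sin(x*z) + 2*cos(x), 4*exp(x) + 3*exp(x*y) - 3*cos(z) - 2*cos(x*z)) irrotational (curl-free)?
No, ∇×F = (x*(3*exp(x*y) + 4*cos(x*z)), -4*y*z - 3*y*exp(x*y) - 2*z*sin(x*z) - 4*exp(x), 2*y*exp(x*y) + 2*z**2 - 4*z*cos(x*z) - 4*exp(x + y) - 2*sin(x) + 3*sin(y))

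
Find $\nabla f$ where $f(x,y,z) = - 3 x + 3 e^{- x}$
(-3 - 3*exp(-x), 0, 0)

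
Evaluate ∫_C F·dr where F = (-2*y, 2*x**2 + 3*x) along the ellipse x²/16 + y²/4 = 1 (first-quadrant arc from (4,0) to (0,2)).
10*pi + 128/3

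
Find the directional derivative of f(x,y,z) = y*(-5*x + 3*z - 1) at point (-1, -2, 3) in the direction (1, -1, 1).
-3*sqrt(3)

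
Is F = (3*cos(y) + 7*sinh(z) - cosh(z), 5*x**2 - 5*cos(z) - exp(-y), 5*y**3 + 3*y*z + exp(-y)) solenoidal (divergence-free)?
No, ∇·F = 3*y + exp(-y)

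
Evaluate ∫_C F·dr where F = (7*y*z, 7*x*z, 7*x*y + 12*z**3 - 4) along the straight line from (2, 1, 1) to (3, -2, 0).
-13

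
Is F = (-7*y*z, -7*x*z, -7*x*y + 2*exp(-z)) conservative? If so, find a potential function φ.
Yes, F is conservative. φ = -7*x*y*z - 2*exp(-z)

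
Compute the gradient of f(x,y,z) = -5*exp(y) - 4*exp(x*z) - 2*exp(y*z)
(-4*z*exp(x*z), -2*z*exp(y*z) - 5*exp(y), -4*x*exp(x*z) - 2*y*exp(y*z))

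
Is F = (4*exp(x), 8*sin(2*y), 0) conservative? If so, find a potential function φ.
Yes, F is conservative. φ = 4*exp(x) - 4*cos(2*y)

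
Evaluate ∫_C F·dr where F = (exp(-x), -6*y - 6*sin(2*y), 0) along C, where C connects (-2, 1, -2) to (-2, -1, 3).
0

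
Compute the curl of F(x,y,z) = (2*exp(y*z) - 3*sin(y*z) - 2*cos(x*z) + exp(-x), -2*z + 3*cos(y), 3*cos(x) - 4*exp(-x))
(2, 2*x*sin(x*z) + 2*y*exp(y*z) - 3*y*cos(y*z) + 3*sin(x) - 4*exp(-x), z*(-2*exp(y*z) + 3*cos(y*z)))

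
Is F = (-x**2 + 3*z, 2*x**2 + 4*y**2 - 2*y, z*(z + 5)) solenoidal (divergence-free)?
No, ∇·F = -2*x + 8*y + 2*z + 3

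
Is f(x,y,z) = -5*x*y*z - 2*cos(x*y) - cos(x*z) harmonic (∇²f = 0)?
No, ∇²f = 2*x**2*cos(x*y) + x**2*cos(x*z) + 2*y**2*cos(x*y) + z**2*cos(x*z)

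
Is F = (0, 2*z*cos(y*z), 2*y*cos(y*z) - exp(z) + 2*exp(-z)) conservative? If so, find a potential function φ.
Yes, F is conservative. φ = -exp(z) + 2*sin(y*z) - 2*exp(-z)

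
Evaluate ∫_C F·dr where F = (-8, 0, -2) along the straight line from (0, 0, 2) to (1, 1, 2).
-8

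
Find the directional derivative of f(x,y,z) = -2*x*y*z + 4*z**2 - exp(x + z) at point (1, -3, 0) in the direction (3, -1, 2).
sqrt(14)*(12 - 5*E)/14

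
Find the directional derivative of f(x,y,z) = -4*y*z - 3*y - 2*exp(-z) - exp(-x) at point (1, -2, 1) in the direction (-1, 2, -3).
sqrt(14)*(-38*E - 7)*exp(-1)/14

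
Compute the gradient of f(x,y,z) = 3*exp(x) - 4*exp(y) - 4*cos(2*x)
(3*exp(x) + 8*sin(2*x), -4*exp(y), 0)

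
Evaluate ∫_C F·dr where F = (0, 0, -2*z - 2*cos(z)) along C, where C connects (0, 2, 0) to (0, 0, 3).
-9 - 2*sin(3)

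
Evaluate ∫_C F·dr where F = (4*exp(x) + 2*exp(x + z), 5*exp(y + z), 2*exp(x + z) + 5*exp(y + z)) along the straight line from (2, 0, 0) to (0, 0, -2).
-13*sinh(2) - 1 + cosh(2)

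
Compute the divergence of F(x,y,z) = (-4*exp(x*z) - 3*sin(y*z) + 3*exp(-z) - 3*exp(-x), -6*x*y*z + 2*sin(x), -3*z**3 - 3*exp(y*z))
-6*x*z - 3*y*exp(y*z) - 9*z**2 - 4*z*exp(x*z) + 3*exp(-x)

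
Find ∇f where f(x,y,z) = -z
(0, 0, -1)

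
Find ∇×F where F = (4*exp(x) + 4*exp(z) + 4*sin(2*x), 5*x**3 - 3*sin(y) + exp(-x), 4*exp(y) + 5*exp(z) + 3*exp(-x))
(4*exp(y), 4*exp(z) + 3*exp(-x), 15*x**2 - exp(-x))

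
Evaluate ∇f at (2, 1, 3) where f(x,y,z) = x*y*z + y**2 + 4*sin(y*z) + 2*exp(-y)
(3, 12*cos(3) - 2*exp(-1) + 8, 4*cos(3) + 2)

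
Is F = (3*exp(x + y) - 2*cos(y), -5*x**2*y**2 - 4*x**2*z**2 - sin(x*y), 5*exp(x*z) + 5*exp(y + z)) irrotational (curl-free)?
No, ∇×F = (8*x**2*z + 5*exp(y + z), -5*z*exp(x*z), -10*x*y**2 - 8*x*z**2 - y*cos(x*y) - 3*exp(x + y) - 2*sin(y))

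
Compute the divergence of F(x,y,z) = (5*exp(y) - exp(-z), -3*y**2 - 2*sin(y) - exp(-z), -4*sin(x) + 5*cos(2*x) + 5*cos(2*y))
-6*y - 2*cos(y)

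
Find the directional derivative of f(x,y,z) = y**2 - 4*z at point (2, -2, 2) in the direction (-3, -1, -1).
8*sqrt(11)/11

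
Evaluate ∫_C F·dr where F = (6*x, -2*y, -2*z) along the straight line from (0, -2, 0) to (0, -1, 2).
-1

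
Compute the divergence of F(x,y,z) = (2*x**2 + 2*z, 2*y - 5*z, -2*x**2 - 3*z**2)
4*x - 6*z + 2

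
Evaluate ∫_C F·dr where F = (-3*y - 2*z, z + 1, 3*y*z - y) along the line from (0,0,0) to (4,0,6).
-24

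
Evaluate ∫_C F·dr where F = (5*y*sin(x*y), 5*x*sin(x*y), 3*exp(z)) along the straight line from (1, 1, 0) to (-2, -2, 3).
-3 + 5*cos(1) - 5*cos(4) + 3*exp(3)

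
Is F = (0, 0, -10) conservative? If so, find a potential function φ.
Yes, F is conservative. φ = -10*z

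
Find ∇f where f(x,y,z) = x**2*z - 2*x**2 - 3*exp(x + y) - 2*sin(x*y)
(2*x*z - 4*x - 2*y*cos(x*y) - 3*exp(x + y), -2*x*cos(x*y) - 3*exp(x + y), x**2)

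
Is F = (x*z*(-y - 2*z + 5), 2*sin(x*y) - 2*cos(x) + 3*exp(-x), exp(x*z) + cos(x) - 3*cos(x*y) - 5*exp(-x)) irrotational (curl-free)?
No, ∇×F = (3*x*sin(x*y), -x*y - 4*x*z + 5*x - 3*y*sin(x*y) - z*exp(x*z) + sin(x) - 5*exp(-x), x*z + 2*y*cos(x*y) + 2*sin(x) - 3*exp(-x))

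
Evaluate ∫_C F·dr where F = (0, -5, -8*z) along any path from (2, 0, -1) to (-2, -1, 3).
-27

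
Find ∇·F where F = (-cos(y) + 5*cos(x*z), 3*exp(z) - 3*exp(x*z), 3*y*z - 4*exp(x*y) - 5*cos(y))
3*y - 5*z*sin(x*z)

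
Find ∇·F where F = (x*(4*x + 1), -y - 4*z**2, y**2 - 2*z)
8*x - 2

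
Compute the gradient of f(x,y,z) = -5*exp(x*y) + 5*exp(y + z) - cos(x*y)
(y*(-5*exp(x*y) + sin(x*y)), -5*x*exp(x*y) + x*sin(x*y) + 5*exp(y + z), 5*exp(y + z))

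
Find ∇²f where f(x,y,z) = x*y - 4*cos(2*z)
16*cos(2*z)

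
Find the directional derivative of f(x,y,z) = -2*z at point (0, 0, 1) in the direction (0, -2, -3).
6*sqrt(13)/13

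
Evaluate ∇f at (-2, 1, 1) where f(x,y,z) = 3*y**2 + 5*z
(0, 6, 5)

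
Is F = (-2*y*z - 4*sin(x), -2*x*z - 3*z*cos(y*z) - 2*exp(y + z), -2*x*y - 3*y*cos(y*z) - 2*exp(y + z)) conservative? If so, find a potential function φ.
Yes, F is conservative. φ = -2*x*y*z - 2*exp(y + z) - 3*sin(y*z) + 4*cos(x)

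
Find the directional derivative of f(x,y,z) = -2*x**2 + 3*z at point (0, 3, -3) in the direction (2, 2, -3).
-9*sqrt(17)/17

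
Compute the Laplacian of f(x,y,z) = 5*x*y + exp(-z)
exp(-z)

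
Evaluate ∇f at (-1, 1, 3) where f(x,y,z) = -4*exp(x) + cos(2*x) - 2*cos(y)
(-4*exp(-1) + 2*sin(2), 2*sin(1), 0)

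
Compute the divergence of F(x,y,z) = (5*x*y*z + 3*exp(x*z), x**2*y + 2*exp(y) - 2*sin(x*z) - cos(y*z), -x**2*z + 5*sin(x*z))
5*x*cos(x*z) + 5*y*z + 3*z*exp(x*z) + z*sin(y*z) + 2*exp(y)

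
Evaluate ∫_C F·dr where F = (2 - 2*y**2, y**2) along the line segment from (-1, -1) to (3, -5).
-116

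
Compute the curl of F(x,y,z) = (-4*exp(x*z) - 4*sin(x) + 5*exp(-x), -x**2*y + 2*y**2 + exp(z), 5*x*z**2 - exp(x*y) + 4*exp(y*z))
(-x*exp(x*y) + 4*z*exp(y*z) - exp(z), -4*x*exp(x*z) + y*exp(x*y) - 5*z**2, -2*x*y)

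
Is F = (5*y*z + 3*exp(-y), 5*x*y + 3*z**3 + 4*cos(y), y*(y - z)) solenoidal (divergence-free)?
No, ∇·F = 5*x - y - 4*sin(y)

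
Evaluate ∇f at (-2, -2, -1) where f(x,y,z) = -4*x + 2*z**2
(-4, 0, -4)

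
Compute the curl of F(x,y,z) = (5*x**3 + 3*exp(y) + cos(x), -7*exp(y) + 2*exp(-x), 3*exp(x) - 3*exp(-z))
(0, -3*exp(x), -3*exp(y) - 2*exp(-x))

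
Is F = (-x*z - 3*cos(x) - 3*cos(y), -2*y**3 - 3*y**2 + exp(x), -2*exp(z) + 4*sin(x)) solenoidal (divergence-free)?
No, ∇·F = -6*y**2 - 6*y - z - 2*exp(z) + 3*sin(x)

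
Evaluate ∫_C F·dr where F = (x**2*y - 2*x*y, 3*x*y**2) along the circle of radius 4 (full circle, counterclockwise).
128*pi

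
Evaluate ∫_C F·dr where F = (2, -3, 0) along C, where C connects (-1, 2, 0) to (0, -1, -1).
11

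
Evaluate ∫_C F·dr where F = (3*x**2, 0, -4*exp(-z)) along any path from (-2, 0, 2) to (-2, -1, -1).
-(4 - 4*exp(3))*exp(-2)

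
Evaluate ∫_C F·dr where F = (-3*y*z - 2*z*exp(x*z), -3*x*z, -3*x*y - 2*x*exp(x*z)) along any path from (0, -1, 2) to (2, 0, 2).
2 - 2*exp(4)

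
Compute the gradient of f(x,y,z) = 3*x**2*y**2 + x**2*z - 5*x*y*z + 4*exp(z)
(6*x*y**2 + 2*x*z - 5*y*z, x*(6*x*y - 5*z), x**2 - 5*x*y + 4*exp(z))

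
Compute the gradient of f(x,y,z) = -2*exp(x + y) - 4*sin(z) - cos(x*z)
(z*sin(x*z) - 2*exp(x + y), -2*exp(x + y), x*sin(x*z) - 4*cos(z))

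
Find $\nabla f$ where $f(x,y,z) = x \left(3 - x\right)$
(3 - 2*x, 0, 0)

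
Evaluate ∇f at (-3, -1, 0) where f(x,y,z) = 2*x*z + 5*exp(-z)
(0, 0, -11)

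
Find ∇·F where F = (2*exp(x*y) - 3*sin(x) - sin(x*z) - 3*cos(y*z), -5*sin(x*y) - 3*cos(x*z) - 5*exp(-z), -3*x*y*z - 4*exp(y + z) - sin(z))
-3*x*y - 5*x*cos(x*y) + 2*y*exp(x*y) - z*cos(x*z) - 4*exp(y + z) - 3*cos(x) - cos(z)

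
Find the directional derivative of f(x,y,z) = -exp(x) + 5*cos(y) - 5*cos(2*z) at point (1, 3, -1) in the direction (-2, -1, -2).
5*sin(3)/3 + 2*E/3 + 20*sin(2)/3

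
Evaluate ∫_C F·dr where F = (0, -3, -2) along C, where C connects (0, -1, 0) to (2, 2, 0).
-9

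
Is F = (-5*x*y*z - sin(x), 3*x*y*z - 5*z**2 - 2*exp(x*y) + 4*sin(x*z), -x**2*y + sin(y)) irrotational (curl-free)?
No, ∇×F = (-x**2 - 3*x*y - 4*x*cos(x*z) + 10*z + cos(y), -3*x*y, 5*x*z + 3*y*z - 2*y*exp(x*y) + 4*z*cos(x*z))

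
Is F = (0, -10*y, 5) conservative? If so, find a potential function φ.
Yes, F is conservative. φ = -5*y**2 + 5*z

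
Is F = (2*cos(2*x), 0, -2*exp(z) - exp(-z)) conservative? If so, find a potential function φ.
Yes, F is conservative. φ = -2*exp(z) + sin(2*x) + exp(-z)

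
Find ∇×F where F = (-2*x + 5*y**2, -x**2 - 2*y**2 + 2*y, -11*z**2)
(0, 0, -2*x - 10*y)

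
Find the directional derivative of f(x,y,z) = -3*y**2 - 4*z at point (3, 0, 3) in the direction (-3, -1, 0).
0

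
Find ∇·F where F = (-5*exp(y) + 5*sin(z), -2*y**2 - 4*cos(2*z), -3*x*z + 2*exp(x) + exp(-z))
-3*x - 4*y - exp(-z)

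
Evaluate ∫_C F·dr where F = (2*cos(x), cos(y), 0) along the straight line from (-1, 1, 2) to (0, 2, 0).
sin(1) + sin(2)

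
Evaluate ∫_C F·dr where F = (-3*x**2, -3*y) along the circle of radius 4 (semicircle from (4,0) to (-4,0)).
128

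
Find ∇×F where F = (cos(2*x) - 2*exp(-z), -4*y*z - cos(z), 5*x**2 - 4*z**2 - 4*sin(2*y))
(4*y - sin(z) - 8*cos(2*y), -10*x + 2*exp(-z), 0)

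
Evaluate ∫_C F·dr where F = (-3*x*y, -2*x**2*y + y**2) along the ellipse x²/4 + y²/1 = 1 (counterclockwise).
0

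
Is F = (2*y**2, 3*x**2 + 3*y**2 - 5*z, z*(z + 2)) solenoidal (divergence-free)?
No, ∇·F = 6*y + 2*z + 2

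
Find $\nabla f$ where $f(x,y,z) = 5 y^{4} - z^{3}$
(0, 20*y**3, -3*z**2)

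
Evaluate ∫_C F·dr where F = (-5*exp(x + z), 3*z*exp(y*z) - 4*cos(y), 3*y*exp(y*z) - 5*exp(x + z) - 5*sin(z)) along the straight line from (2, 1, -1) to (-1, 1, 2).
-5*cos(1) + 5*cos(2) - 3*exp(-1) + 3*exp(2)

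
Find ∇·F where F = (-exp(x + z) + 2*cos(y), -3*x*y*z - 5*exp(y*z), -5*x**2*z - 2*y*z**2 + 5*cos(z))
-5*x**2 - 3*x*z - 4*y*z - 5*z*exp(y*z) - exp(x + z) - 5*sin(z)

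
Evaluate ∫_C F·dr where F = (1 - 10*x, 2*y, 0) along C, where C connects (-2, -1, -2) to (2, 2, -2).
7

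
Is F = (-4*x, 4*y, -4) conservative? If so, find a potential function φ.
Yes, F is conservative. φ = -2*x**2 + 2*y**2 - 4*z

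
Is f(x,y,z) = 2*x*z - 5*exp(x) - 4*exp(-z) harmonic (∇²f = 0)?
No, ∇²f = -5*exp(x) - 4*exp(-z)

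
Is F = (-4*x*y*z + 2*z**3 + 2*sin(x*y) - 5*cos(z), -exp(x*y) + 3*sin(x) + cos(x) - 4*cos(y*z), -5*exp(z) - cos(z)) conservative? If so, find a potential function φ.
No, ∇×F = (-4*y*sin(y*z), -4*x*y + 6*z**2 + 5*sin(z), 4*x*z - 2*x*cos(x*y) - y*exp(x*y) - sin(x) + 3*cos(x)) ≠ 0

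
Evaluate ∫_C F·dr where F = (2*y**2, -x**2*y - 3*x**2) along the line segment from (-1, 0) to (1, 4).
44/3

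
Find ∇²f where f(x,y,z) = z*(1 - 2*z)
-4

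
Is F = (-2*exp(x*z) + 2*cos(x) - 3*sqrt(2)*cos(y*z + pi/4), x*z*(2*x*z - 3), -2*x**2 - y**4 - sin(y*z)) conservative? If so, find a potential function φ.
No, ∇×F = (-4*x**2*z + 3*x - 4*y**3 - z*cos(y*z), -2*x*exp(x*z) + 4*x + 3*sqrt(2)*y*sin(y*z + pi/4), z*(4*x*z - 3*sqrt(2)*sin(y*z + pi/4) - 3)) ≠ 0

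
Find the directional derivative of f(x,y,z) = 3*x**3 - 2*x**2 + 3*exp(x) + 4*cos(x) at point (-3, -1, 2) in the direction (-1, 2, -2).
-31 - 4*sin(3)/3 - exp(-3)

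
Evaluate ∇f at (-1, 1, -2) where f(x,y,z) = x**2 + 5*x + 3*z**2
(3, 0, -12)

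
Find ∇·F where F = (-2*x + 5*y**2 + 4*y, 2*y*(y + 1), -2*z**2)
4*y - 4*z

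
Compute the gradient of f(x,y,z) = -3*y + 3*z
(0, -3, 3)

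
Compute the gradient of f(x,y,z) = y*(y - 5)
(0, 2*y - 5, 0)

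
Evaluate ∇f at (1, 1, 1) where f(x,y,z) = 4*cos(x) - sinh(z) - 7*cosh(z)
(-4*sin(1), 0, -7*sinh(1) - cosh(1))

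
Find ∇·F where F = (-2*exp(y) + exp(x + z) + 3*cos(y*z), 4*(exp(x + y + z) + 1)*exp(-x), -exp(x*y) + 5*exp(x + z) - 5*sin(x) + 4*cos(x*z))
-4*x*sin(x*z) + 6*exp(x + z) + 4*exp(y + z)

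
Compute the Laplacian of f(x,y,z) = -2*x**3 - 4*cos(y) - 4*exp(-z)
-12*x + 4*cos(y) - 4*exp(-z)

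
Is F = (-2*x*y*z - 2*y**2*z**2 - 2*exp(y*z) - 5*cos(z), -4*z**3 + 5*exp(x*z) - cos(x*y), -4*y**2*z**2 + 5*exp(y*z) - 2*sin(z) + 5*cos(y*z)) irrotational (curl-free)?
No, ∇×F = (-5*x*exp(x*z) - 8*y*z**2 + 12*z**2 + 5*z*exp(y*z) - 5*z*sin(y*z), -2*x*y - 4*y**2*z - 2*y*exp(y*z) + 5*sin(z), 2*x*z + 4*y*z**2 + y*sin(x*y) + 5*z*exp(x*z) + 2*z*exp(y*z))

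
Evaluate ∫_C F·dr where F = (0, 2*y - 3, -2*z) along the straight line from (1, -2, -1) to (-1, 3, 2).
-13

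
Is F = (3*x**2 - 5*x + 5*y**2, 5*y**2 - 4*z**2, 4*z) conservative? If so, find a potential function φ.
No, ∇×F = (8*z, 0, -10*y) ≠ 0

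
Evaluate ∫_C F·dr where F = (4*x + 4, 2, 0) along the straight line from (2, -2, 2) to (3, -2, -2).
14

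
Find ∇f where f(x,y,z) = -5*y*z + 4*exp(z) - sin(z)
(0, -5*z, -5*y + 4*exp(z) - cos(z))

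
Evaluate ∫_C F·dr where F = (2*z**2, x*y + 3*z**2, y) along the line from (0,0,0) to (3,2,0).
4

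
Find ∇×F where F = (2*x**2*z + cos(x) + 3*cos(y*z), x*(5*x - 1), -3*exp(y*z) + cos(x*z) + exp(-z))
(-3*z*exp(y*z), 2*x**2 - 3*y*sin(y*z) + z*sin(x*z), 10*x + 3*z*sin(y*z) - 1)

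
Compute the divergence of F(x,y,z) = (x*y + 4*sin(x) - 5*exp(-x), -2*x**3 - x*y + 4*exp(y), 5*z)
-x + y + 4*exp(y) + 4*cos(x) + 5 + 5*exp(-x)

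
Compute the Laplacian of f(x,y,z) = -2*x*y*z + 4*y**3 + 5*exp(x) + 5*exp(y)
24*y + 5*exp(x) + 5*exp(y)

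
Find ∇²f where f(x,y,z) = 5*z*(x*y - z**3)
-60*z**2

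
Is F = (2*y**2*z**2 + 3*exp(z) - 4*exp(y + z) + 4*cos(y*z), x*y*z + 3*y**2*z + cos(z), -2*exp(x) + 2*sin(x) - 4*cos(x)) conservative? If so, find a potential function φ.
No, ∇×F = (-x*y - 3*y**2 + sin(z), 4*y**2*z - 4*y*sin(y*z) + 2*exp(x) + 3*exp(z) - 4*exp(y + z) - 4*sin(x) - 2*cos(x), -4*y*z**2 + y*z + 4*z*sin(y*z) + 4*exp(y + z)) ≠ 0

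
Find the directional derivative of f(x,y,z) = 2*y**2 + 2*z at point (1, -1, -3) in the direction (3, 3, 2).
-4*sqrt(22)/11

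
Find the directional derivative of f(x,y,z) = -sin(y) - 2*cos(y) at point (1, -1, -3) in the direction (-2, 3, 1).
-3*sqrt(14)*(cos(1) + 2*sin(1))/14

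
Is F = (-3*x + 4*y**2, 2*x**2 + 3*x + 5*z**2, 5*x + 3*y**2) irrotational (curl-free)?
No, ∇×F = (6*y - 10*z, -5, 4*x - 8*y + 3)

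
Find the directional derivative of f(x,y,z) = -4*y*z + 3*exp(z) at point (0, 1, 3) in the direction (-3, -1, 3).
9*sqrt(19)*exp(3)/19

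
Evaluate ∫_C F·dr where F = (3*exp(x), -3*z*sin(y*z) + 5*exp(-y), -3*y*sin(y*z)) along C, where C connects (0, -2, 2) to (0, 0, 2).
-2 - 3*cos(4) + 5*exp(2)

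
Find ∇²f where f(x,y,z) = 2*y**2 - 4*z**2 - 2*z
-4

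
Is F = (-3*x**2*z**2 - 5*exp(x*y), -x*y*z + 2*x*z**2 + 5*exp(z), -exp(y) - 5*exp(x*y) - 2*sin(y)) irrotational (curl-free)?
No, ∇×F = (x*y - 4*x*z - 5*x*exp(x*y) - exp(y) - 5*exp(z) - 2*cos(y), -6*x**2*z + 5*y*exp(x*y), 5*x*exp(x*y) - y*z + 2*z**2)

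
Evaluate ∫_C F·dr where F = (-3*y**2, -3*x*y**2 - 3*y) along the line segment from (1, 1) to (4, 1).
-9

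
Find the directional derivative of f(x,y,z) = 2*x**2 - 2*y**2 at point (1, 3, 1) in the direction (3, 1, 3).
0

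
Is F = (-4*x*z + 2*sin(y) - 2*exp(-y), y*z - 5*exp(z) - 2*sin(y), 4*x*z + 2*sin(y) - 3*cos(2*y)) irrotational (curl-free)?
No, ∇×F = (-y + 5*exp(z) + 6*sin(2*y) + 2*cos(y), -4*x - 4*z, -2*cos(y) - 2*exp(-y))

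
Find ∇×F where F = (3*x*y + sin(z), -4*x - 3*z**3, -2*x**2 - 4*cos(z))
(9*z**2, 4*x + cos(z), -3*x - 4)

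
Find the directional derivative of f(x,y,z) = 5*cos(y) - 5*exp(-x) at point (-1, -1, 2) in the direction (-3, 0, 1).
-3*sqrt(10)*E/2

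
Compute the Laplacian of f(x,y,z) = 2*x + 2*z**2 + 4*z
4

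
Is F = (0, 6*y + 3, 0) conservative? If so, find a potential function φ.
Yes, F is conservative. φ = 3*y*(y + 1)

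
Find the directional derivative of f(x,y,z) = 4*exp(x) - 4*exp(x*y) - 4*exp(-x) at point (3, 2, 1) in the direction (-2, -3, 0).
4*sqrt(13)*(-2*exp(6) - 2 + 13*exp(9))*exp(-3)/13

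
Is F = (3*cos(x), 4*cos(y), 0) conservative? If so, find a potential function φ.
Yes, F is conservative. φ = 3*sin(x) + 4*sin(y)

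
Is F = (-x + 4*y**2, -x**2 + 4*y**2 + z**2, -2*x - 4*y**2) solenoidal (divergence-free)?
No, ∇·F = 8*y - 1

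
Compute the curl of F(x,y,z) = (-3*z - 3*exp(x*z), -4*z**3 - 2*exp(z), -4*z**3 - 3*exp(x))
(12*z**2 + 2*exp(z), -3*x*exp(x*z) + 3*exp(x) - 3, 0)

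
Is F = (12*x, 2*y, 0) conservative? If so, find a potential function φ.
Yes, F is conservative. φ = 6*x**2 + y**2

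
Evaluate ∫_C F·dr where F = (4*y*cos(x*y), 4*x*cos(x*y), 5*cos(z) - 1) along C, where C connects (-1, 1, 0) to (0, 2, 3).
-3 + 5*sin(3) + 4*sin(1)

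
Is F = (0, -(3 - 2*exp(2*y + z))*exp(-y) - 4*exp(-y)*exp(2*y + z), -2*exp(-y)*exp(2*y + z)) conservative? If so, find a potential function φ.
Yes, F is conservative. φ = (3 - 2*exp(2*y + z))*exp(-y)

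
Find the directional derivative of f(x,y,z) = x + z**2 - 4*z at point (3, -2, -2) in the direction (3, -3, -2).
19*sqrt(22)/22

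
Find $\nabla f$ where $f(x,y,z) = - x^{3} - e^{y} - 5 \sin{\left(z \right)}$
(-3*x**2, -exp(y), -5*cos(z))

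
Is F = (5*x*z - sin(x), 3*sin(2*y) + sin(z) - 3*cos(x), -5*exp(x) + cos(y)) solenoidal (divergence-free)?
No, ∇·F = 5*z - cos(x) + 6*cos(2*y)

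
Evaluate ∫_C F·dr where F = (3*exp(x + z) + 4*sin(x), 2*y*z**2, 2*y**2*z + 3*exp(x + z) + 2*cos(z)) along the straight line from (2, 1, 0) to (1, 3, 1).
-4*cos(1) + 4*cos(2) + 2*sin(1) + 9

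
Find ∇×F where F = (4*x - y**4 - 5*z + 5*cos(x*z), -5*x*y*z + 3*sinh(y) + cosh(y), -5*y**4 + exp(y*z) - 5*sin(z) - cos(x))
(5*x*y - 20*y**3 + z*exp(y*z), -5*x*sin(x*z) - sin(x) - 5, y*(4*y**2 - 5*z))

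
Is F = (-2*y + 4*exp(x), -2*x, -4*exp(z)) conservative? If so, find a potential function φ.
Yes, F is conservative. φ = -2*x*y + 4*exp(x) - 4*exp(z)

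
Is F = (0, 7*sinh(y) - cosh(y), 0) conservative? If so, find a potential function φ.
Yes, F is conservative. φ = -sinh(y) + 7*cosh(y)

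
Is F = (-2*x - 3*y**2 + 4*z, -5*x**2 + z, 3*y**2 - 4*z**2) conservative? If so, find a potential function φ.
No, ∇×F = (6*y - 1, 4, -10*x + 6*y) ≠ 0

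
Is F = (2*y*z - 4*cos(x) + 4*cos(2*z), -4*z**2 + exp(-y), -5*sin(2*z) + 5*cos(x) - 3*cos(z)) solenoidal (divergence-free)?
No, ∇·F = 4*sin(x) + 3*sin(z) - 10*cos(2*z) - exp(-y)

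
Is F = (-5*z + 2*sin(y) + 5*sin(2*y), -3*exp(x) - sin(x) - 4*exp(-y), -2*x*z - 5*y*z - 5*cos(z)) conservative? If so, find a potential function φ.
No, ∇×F = (-5*z, 2*z - 5, -3*exp(x) - cos(x) - 2*cos(y) - 10*cos(2*y)) ≠ 0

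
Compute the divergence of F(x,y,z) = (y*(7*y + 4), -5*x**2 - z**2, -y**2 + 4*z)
4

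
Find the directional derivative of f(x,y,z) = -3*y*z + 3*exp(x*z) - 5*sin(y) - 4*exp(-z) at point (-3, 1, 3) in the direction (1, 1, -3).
sqrt(11)*(-5*exp(9)*cos(1) - 12*exp(6) + 36)*exp(-9)/11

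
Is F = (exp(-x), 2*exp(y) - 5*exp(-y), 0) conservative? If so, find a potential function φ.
Yes, F is conservative. φ = 2*exp(y) + 5*exp(-y) - exp(-x)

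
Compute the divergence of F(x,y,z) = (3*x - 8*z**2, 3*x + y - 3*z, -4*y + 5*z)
9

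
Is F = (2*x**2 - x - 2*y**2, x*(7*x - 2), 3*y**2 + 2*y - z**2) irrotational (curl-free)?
No, ∇×F = (6*y + 2, 0, 14*x + 4*y - 2)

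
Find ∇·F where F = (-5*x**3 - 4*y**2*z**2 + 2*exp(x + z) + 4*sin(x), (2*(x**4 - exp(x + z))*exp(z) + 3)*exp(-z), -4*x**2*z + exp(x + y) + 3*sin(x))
-19*x**2 + 2*exp(x + z) + 4*cos(x)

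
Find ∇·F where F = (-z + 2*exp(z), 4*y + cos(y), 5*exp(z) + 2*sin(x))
5*exp(z) - sin(y) + 4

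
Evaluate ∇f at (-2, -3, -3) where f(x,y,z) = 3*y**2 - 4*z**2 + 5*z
(0, -18, 29)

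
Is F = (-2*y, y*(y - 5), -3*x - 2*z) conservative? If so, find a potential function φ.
No, ∇×F = (0, 3, 2) ≠ 0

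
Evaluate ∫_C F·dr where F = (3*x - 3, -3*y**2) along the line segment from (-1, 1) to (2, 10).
-2007/2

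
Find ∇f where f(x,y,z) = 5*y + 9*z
(0, 5, 9)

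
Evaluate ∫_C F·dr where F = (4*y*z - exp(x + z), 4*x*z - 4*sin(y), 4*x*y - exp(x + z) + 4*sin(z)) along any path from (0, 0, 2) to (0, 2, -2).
-4 + 4*cos(2) + 2*sinh(2)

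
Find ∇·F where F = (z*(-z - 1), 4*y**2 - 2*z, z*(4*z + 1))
8*y + 8*z + 1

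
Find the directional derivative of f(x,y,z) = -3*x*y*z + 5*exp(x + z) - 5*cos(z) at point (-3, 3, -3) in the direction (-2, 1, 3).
5*sqrt(14)*(-3*exp(6)*sin(3) + 1)*exp(-6)/14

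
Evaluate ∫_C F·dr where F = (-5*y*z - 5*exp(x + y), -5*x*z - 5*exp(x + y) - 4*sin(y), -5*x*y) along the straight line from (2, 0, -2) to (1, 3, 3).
-5*exp(4) - 49 + 4*cos(3) + 5*exp(2)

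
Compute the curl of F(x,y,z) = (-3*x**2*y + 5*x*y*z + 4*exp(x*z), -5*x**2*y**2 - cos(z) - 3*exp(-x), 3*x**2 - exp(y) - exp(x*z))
(-exp(y) - sin(z), 5*x*y + 4*x*exp(x*z) - 6*x + z*exp(x*z), (x*(3*x - 10*y**2 - 5*z)*exp(x) + 3)*exp(-x))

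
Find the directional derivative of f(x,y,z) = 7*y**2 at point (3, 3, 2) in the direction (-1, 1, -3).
42*sqrt(11)/11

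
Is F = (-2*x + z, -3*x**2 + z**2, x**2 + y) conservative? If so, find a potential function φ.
No, ∇×F = (1 - 2*z, 1 - 2*x, -6*x) ≠ 0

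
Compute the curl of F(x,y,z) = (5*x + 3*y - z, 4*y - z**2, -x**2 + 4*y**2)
(8*y + 2*z, 2*x - 1, -3)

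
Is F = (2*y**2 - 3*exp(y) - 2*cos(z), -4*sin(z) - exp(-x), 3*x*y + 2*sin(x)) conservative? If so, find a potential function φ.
No, ∇×F = (3*x + 4*cos(z), -3*y + 2*sin(z) - 2*cos(x), -4*y + 3*exp(y) + exp(-x)) ≠ 0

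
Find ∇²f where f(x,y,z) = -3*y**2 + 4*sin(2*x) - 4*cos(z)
-16*sin(2*x) + 4*cos(z) - 6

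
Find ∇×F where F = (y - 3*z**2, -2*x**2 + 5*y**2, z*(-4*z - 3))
(0, -6*z, -4*x - 1)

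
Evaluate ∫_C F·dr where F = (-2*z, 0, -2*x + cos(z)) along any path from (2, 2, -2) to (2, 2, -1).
-4 - sin(1) + sin(2)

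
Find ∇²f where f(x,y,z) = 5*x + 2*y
0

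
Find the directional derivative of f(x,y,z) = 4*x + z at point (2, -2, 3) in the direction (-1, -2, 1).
-sqrt(6)/2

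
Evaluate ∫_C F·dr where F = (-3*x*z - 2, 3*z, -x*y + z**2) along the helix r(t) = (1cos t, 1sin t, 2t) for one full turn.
pi*(-9 + 64*pi**2)/3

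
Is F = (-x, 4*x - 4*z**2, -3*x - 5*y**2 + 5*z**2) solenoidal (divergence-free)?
No, ∇·F = 10*z - 1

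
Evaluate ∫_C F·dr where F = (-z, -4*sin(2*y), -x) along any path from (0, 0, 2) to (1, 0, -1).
1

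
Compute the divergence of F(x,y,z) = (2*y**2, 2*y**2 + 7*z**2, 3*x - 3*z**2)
4*y - 6*z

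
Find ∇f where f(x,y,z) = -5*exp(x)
(-5*exp(x), 0, 0)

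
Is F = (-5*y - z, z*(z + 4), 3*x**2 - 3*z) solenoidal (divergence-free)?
No, ∇·F = -3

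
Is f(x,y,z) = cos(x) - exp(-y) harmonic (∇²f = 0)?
No, ∇²f = -cos(x) - exp(-y)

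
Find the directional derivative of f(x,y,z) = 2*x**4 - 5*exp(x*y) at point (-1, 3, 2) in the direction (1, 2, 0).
sqrt(5)*(-8*exp(3) - 5)*exp(-3)/5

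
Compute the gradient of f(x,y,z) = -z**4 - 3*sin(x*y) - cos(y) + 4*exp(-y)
(-3*y*cos(x*y), -3*x*cos(x*y) + sin(y) - 4*exp(-y), -4*z**3)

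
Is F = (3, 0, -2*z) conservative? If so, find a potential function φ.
Yes, F is conservative. φ = 3*x - z**2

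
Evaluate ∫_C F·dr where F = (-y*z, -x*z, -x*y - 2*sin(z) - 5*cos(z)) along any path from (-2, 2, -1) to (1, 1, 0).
-5*sin(1) - 2*cos(1) + 6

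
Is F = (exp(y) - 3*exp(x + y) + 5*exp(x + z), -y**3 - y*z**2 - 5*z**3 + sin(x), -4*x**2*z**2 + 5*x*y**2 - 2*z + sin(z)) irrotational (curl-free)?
No, ∇×F = (10*x*y + 2*y*z + 15*z**2, 8*x*z**2 - 5*y**2 + 5*exp(x + z), -exp(y) + 3*exp(x + y) + cos(x))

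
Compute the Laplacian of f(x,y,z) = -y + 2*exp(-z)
2*exp(-z)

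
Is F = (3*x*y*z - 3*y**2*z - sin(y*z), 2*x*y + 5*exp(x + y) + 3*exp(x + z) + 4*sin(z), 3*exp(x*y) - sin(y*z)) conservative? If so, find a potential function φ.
No, ∇×F = (3*x*exp(x*y) - z*cos(y*z) - 3*exp(x + z) - 4*cos(z), y*(3*x - 3*y - 3*exp(x*y) - cos(y*z)), -3*x*z + 6*y*z + 2*y + z*cos(y*z) + 5*exp(x + y) + 3*exp(x + z)) ≠ 0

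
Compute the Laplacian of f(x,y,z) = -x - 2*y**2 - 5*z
-4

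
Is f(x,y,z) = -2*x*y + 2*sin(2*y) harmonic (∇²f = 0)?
No, ∇²f = -8*sin(2*y)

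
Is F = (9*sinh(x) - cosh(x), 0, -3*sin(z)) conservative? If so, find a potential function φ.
Yes, F is conservative. φ = 3*cos(z) - sinh(x) + 9*cosh(x)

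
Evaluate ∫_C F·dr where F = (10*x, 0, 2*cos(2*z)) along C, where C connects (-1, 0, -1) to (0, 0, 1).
-5 + 2*sin(2)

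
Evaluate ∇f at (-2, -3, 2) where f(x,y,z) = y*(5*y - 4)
(0, -34, 0)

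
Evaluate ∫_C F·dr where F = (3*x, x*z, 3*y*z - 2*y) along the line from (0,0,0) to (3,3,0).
27/2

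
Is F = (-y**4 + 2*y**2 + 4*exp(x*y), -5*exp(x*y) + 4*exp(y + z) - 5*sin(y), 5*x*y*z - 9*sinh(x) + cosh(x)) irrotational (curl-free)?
No, ∇×F = (5*x*z - 4*exp(y + z), -5*y*z - sinh(x) + 9*cosh(x), -4*x*exp(x*y) + 4*y**3 - 5*y*exp(x*y) - 4*y)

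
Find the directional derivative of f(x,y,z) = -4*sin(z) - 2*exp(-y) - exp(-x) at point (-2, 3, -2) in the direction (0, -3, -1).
sqrt(10)*(2*exp(3)*cos(2) - 3)*exp(-3)/5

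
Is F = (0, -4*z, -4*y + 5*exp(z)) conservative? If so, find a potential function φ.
Yes, F is conservative. φ = -4*y*z + 5*exp(z)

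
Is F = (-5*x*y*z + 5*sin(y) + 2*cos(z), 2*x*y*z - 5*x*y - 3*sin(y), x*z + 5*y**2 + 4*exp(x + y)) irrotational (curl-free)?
No, ∇×F = (-2*x*y + 10*y + 4*exp(x + y), -5*x*y - z - 4*exp(x + y) - 2*sin(z), 5*x*z + 2*y*z - 5*y - 5*cos(y))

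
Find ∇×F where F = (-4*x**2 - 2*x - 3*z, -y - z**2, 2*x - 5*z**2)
(2*z, -5, 0)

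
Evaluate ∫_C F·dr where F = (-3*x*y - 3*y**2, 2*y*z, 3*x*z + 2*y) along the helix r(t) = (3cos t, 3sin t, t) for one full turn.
-9*pi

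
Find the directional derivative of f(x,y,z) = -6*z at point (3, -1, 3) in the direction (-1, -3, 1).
-6*sqrt(11)/11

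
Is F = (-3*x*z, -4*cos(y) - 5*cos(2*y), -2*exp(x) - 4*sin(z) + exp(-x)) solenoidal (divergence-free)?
No, ∇·F = -3*z + 4*sin(y) + 10*sin(2*y) - 4*cos(z)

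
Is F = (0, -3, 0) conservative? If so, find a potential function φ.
Yes, F is conservative. φ = -3*y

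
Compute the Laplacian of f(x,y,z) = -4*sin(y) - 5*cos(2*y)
4*sin(y) + 20*cos(2*y)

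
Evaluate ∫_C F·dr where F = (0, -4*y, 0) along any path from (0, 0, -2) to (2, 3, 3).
-18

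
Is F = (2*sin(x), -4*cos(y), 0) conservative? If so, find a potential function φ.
Yes, F is conservative. φ = -4*sin(y) - 2*cos(x)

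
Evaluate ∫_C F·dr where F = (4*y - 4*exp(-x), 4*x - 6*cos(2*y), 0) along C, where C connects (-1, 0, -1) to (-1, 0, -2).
0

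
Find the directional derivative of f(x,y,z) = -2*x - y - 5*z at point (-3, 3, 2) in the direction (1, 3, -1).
0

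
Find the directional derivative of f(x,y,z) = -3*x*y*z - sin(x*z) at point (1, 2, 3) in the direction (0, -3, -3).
sqrt(2)*(cos(3) + 15)/2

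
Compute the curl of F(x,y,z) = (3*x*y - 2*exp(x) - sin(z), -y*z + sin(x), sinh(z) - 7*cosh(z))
(y, -cos(z), -3*x + cos(x))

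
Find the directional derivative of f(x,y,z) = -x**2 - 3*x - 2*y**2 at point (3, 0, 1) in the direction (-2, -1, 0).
18*sqrt(5)/5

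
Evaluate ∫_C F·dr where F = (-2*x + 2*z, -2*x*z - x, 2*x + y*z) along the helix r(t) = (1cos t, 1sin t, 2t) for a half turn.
-pi*(1/2 + pi)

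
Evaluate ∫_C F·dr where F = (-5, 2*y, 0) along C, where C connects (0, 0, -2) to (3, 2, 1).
-11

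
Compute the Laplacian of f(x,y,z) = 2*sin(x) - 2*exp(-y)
-2*sin(x) - 2*exp(-y)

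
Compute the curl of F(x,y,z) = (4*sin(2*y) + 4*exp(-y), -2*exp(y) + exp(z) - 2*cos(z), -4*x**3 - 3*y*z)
(-3*z - exp(z) - 2*sin(z), 12*x**2, -8*cos(2*y) + 4*exp(-y))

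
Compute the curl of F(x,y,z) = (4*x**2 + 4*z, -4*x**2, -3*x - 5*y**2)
(-10*y, 7, -8*x)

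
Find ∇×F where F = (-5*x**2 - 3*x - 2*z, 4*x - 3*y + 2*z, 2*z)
(-2, -2, 4)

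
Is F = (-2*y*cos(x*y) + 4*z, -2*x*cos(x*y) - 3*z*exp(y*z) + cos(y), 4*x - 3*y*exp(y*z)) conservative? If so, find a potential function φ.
Yes, F is conservative. φ = 4*x*z - 3*exp(y*z) + sin(y) - 2*sin(x*y)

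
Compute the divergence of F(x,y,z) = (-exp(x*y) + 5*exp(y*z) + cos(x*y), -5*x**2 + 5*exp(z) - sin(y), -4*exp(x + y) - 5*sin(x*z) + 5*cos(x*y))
-5*x*cos(x*z) - y*exp(x*y) - y*sin(x*y) - cos(y)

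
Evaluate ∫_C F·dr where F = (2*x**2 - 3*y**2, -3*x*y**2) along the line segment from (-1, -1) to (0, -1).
-7/3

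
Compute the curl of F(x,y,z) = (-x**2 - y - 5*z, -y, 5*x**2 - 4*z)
(0, -10*x - 5, 1)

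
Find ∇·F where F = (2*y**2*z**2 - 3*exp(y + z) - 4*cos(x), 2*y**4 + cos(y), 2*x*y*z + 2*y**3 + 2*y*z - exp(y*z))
2*x*y + 8*y**3 - y*exp(y*z) + 2*y + 4*sin(x) - sin(y)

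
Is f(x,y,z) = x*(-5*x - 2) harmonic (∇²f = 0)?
No, ∇²f = -10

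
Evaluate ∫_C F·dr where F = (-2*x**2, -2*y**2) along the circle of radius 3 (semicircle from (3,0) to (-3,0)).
36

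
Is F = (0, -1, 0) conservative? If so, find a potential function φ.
Yes, F is conservative. φ = -y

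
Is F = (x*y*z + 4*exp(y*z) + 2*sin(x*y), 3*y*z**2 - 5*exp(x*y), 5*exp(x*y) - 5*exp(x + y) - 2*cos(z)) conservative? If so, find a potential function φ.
No, ∇×F = (5*x*exp(x*y) - 6*y*z - 5*exp(x + y), x*y - 5*y*exp(x*y) + 4*y*exp(y*z) + 5*exp(x + y), -x*z - 2*x*cos(x*y) - 5*y*exp(x*y) - 4*z*exp(y*z)) ≠ 0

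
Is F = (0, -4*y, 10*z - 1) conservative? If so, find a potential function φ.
Yes, F is conservative. φ = -2*y**2 + 5*z**2 - z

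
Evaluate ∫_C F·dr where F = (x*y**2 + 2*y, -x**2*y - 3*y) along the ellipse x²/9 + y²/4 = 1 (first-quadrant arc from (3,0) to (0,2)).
-24 - 3*pi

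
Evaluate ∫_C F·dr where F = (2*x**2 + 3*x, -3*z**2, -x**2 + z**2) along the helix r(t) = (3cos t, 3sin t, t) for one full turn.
pi*(-135 + 8*pi**2)/3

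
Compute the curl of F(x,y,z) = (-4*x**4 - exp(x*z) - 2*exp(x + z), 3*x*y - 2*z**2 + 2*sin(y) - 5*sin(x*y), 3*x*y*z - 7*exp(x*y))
(3*x*z - 7*x*exp(x*y) + 4*z, -x*exp(x*z) - 3*y*z + 7*y*exp(x*y) - 2*exp(x + z), y*(3 - 5*cos(x*y)))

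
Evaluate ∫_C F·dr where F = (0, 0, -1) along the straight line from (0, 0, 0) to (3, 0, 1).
-1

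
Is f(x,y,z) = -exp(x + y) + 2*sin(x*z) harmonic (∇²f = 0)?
No, ∇²f = -2*x**2*sin(x*z) - 2*z**2*sin(x*z) - 2*exp(x + y)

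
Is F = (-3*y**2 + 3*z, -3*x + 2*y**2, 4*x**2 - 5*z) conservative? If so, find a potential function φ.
No, ∇×F = (0, 3 - 8*x, 6*y - 3) ≠ 0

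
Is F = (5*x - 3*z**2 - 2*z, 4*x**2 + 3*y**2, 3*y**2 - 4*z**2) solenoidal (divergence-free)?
No, ∇·F = 6*y - 8*z + 5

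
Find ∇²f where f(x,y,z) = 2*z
0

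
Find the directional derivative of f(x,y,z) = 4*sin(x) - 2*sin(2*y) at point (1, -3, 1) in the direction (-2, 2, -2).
-4*sqrt(3)*(cos(1) + cos(6))/3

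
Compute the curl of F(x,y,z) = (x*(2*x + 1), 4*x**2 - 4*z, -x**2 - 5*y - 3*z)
(-1, 2*x, 8*x)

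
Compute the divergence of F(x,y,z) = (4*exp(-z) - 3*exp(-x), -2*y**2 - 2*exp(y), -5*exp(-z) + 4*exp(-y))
-4*y - 2*exp(y) + 5*exp(-z) + 3*exp(-x)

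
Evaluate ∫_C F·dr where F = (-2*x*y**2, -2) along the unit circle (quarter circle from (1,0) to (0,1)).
-3/2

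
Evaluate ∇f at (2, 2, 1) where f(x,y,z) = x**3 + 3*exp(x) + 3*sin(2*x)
(6*cos(4) + 12 + 3*exp(2), 0, 0)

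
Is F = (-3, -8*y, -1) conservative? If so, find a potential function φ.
Yes, F is conservative. φ = -3*x - 4*y**2 - z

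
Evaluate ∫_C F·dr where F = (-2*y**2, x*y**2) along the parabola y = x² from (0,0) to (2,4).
832/35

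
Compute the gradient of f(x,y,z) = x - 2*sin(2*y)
(1, -4*cos(2*y), 0)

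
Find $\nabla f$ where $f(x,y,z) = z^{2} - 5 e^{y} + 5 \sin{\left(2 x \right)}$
(10*cos(2*x), -5*exp(y), 2*z)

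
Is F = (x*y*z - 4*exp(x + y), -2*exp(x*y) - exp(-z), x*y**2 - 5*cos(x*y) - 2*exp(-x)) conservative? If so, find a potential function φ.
No, ∇×F = (2*x*y + 5*x*sin(x*y) - exp(-z), (y*(x - y - 5*sin(x*y))*exp(x) - 2)*exp(-x), -x*z - 2*y*exp(x*y) + 4*exp(x + y)) ≠ 0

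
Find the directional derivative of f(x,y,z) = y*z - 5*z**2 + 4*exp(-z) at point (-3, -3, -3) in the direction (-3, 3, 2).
sqrt(22)*(45 - 8*exp(3))/22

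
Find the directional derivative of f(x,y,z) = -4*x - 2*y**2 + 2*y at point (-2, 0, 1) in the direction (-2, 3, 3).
7*sqrt(22)/11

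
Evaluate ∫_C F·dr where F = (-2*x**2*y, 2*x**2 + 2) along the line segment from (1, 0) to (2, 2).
23/3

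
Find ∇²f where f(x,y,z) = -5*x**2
-10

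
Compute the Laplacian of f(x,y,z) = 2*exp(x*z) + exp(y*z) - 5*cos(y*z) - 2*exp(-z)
((2*x**2*exp(x*z) + y**2*exp(y*z) + 5*y**2*cos(y*z) + z**2*(exp(y*z) + 5*cos(y*z)) + 2*z**2*exp(x*z))*exp(z) - 2)*exp(-z)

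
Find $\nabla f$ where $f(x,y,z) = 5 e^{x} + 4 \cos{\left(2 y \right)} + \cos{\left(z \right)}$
(5*exp(x), -8*sin(2*y), -sin(z))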